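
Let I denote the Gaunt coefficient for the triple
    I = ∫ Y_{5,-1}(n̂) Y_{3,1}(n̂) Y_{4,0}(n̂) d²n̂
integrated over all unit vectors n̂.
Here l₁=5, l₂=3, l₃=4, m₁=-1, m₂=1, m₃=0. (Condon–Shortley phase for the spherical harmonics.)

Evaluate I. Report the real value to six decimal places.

Rules hold: Σm=0, L=12 even, 2≤4≤8.
N = 11·7·9 = 693
Δ = 4!·6!·2!/13! = 1/180180
Racah Σ t=1..3: t=1:−1/576 t=2:+1/144 t=3:−1/576 = 1/288
⇒ 3j(5 3 4; 0 0 0)² = 20/1001, sgn +1
Racah Σ t=2..4: t=2:+1/384 t=3:−1/216 t=4:+1/2304 = -11/6912
⇒ 3j(5 3 4; -1 1 0)² = 11/1638, sgn -1
4πI² = N·(3j₀)²·(3jₘ)² = 110/1183
I = -1·√(0.0929839/4π) = -0.08601992

-0.086020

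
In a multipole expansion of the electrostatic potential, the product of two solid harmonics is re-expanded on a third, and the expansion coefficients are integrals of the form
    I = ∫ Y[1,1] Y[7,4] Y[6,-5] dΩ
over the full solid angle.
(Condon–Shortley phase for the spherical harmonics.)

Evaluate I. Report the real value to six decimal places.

0.060604

m-sum 0 ✓  L=14 even ✓  6≤6≤8 ✓
Π(2lᵢ+1) = 3×15×13 = 585
triangle coeff Δ(1,7,6) = 1/1365
Σ_t [1,1]: t=1:−1/518400 = -1/518400
(3j)²=7/195 [(1 7 6; 0 0 0)], sign=-1
Σ_t [0,0]: t=0:+1/79833600 = 1/79833600
(3j)²=1/455 [(1 7 6; 1 4 -5)], sign=-1
⇒ 4πI² = 3/65
I = (+1)√(3/65/(4π)) = 0.06060368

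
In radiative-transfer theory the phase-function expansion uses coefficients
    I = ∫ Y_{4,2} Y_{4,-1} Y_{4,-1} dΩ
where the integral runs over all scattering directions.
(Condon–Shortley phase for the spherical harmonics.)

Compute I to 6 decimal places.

0.144370

m-sum 0 ✓  L=12 even ✓  0≤4≤8 ✓
Π(2lᵢ+1) = 9×9×9 = 729
triangle coeff Δ(4,4,4) = 1/450450
Σ_t [0,4]: t=0:+1/13824 t=1:−1/216 t=2:+1/64 t=3:−1/216 t=4:+1/13824 = 5/768
(3j)²=18/1001 [(4 4 4; 0 0 0)], sign=+1
Σ_t [0,2]: t=0:+1/576 t=1:−1/144 t=2:+1/576 = -1/288
(3j)²=20/1001 [(4 4 4; 2 -1 -1)], sign=+1
⇒ 4πI² = 262440/1002001
I = (+1)√(262440/1002001/(4π)) = 0.14436968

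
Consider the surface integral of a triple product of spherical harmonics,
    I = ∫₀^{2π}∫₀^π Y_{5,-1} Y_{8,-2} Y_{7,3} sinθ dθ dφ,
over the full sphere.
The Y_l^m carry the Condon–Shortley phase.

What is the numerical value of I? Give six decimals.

-0.121945

Checks pass: Σm=0; 20 even; l₃=7∈[3,13].
(2·5+1)(2·8+1)(2·7+1) = 2805
Δ: 6! 4! 10! / 21! → 1/814773960
sum: t=1:−1/87091200 t=2:+1/4976640 t=3:−1/2073600 t=4:+1/4976640 t=5:−1/87091200 = -1/9676800
3j²(5 8 7; 0 0 0) = Δ·Π!·Σ² = 360/46189  (sign +1)
sum: t=2:+1/19906560 t=3:−1/6531840 t=4:+1/15482880 t=5:−1/261273600 t=6:+1/62705664000 = -377/8957952000
3j²(5 8 7; -1 -2 3) = Δ·Π!·Σ² = 10933/1279080  (sign -1)
combine: 4πI² = 2805·360/46189·10933/1279080 = 12615/67507
take √, sign -1: I = -0.12194508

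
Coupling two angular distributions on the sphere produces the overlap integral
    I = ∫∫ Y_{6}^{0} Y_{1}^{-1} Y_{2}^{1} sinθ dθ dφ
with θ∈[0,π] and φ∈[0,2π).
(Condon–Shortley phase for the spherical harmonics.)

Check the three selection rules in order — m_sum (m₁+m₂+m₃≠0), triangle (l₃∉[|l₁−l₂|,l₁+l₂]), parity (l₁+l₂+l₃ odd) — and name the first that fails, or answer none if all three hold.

triangle

m₁+m₂+m₃ = 0 − 1 + 1 = 0  ✓
triangle: |6−1|=5 ≤ l₃=2 ≤ 6+1=7  ✗
parity: l₁+l₂+l₃ = 9 is odd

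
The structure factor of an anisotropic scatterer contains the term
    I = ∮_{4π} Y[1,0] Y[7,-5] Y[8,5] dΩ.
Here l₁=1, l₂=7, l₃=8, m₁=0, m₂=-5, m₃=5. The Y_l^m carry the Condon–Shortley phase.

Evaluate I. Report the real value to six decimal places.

-0.191081

Rules hold: Σm=0, L=16 even, 6≤8≤8.
N = 3·15·17 = 765
Δ = 0!·2!·14!/17! = 1/2040
Racah Σ t=0..0: t=0:+1/25401600 = 1/25401600
⇒ 3j(1 7 8; 0 0 0)² = 8/255, sgn +1
Racah Σ t=0..0: t=0:+1/958003200 = 1/958003200
⇒ 3j(1 7 8; 0 -5 5)² = 13/680, sgn -1
4πI² = N·(3j₀)²·(3jₘ)² = 39/85
I = -1·√(0.458824/4π) = -0.19108118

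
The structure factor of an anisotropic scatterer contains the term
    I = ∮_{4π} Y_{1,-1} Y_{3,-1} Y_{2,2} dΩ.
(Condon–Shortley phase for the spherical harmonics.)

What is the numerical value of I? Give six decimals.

-0.082589

Checks pass: Σm=0; 6 even; l₃=2∈[2,4].
(2·1+1)(2·3+1)(2·2+1) = 105
Δ: 2! 0! 4! / 7! → 1/105
sum: t=1:−1/4 = -1/4
3j²(1 3 2; 0 0 0) = Δ·Π!·Σ² = 3/35  (sign -1)
sum: t=2:+1/48 = 1/48
3j²(1 3 2; -1 -1 2) = Δ·Π!·Σ² = 1/105  (sign +1)
combine: 4πI² = 105·3/35·1/105 = 3/35
take √, sign -1: I = -0.08258890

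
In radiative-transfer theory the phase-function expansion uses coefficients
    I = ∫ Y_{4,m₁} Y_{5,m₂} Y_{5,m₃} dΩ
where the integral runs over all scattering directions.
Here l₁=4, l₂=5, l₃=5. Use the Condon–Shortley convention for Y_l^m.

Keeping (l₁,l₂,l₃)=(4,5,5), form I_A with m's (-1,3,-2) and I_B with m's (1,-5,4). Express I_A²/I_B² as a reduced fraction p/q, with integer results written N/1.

Shared (l₁,l₂,l₃)=(4,5,5): N and (l;000)² cancel in I_A²/I_B².
A: Δ = 4!·4!·6!/15! = 1/3153150; Racah Σ t=2..4: t=2:+1/17280 t=3:−1/2880 t=4:+1/6912 = -1/6912; ⇒ 3j(4 5 5; -1 3 -2)² = 5/429, sgn +1
B: Δ = 4!·4!·6!/15! = 1/3153150; Racah Σ t=0..0: t=0:+1/103680 = 1/103680; ⇒ 3j(4 5 5; 1 -5 4)² = 4/143, sgn -1
I_A²/I_B² = (5/429)/(4/143) = 5/12

5/12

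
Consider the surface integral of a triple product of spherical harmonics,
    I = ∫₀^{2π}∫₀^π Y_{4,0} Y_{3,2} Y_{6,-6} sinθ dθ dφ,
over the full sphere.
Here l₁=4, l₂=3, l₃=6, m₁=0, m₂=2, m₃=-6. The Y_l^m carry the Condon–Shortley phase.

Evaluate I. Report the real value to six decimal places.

0.000000

0 + 2 − 6 = -4 ≠ 0: azimuthal integral kills it; I = 0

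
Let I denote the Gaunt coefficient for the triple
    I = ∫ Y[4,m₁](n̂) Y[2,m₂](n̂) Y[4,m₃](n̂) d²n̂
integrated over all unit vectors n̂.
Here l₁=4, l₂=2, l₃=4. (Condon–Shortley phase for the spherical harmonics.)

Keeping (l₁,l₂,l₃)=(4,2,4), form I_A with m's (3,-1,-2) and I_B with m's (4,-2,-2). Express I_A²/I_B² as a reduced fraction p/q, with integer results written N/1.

l's match ⇒ only the (l;m) 3-j factors differ between A and B.
A: triangle coeff Δ(4,2,4) = 1/13860; Σ_t [0,1]: t=0:+1/240 t=1:−1/1440 = 1/288; (3j)²=5/132 [(4 2 4; 3 -1 -2)], sign=+1
B: triangle coeff Δ(4,2,4) = 1/13860; Σ_t [0,0]: t=0:+1/2880 = 1/2880; (3j)²=2/165 [(4 2 4; 4 -2 -2)], sign=+1
I_A²/I_B² = (5/132)/(2/165) = 25/8

25/8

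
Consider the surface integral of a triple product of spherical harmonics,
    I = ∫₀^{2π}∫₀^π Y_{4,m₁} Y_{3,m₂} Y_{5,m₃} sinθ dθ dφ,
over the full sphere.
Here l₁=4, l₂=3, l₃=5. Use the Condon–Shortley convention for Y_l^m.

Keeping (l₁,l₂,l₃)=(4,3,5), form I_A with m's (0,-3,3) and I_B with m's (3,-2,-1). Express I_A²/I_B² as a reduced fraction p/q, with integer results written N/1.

180/121

l's match ⇒ only the (l;m) 3-j factors differ between A and B.
A: triangle coeff Δ(4,3,5) = 1/180180; Σ_t [0,0]: t=0:+1/2304 = 1/2304; (3j)²=5/143 [(4 3 5; 0 -3 3)], sign=+1
B: triangle coeff Δ(4,3,5) = 1/180180; Σ_t [0,1]: t=0:+1/1440 t=1:−1/17280 = 11/17280; (3j)²=11/468 [(4 3 5; 3 -2 -1)], sign=+1
I_A²/I_B² = (5/143)/(11/468) = 180/121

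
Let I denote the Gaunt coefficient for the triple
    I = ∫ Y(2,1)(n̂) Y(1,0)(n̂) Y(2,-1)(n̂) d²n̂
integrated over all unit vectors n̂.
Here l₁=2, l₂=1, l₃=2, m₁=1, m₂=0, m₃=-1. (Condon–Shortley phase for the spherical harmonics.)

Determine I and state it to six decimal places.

0.000000

Σlᵢ=5 odd — θ-integrand is odd under cosθ→−cosθ; I=0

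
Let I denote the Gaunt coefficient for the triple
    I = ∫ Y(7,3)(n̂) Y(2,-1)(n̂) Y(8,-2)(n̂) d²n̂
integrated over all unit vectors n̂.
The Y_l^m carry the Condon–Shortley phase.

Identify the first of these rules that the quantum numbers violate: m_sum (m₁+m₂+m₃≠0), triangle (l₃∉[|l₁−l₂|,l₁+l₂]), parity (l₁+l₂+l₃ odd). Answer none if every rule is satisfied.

parity

Σmᵢ = 0  ✓
l₃∈[|l₁−l₂|,l₁+l₂]=[5,9], have l₃=8  ✓
Σlᵢ = 17 ⇒ odd  ✗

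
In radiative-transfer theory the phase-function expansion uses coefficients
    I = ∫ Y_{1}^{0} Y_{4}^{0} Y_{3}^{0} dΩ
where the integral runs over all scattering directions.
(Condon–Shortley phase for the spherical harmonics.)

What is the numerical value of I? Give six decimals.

Rules hold: Σm=0, L=8 even, 3≤3≤5.
N = 3·9·7 = 189
Δ = 2!·0!·6!/9! = 1/252
Racah Σ t=1..1: t=1:−1/36 = -1/36
⇒ 3j(1 4 3; 0 0 0)² = 4/63, sgn +1
(m-triple is (0,0,0) — same symbol as above.)
4πI² = N·(3j₀)²·(3jₘ)² = 16/21
I = +1·√(0.761905/4π) = 0.24623252

0.246233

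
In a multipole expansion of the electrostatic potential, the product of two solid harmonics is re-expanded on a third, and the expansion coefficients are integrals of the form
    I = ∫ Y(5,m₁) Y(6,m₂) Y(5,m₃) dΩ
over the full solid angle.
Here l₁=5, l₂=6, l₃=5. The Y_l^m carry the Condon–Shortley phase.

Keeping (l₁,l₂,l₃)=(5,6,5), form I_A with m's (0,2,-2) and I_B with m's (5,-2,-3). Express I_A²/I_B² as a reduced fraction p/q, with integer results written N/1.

l's match ⇒ only the (l;m) 3-j factors differ between A and B.
A: triangle coeff Δ(5,6,5) = 1/28588560; Σ_t [2,5]: t=2:+1/207360 t=3:−1/17280 t=4:+1/13824 t=5:−1/103680 = 1/103680; (3j)²=10/7293 [(5 6 5; 0 2 -2)], sign=-1
B: triangle coeff Δ(5,6,5) = 1/28588560; Σ_t [0,0]: t=0:+1/829440 = 1/829440; (3j)²=35/2431 [(5 6 5; 5 -2 -3)], sign=+1
I_A²/I_B² = (10/7293)/(35/2431) = 2/21

2/21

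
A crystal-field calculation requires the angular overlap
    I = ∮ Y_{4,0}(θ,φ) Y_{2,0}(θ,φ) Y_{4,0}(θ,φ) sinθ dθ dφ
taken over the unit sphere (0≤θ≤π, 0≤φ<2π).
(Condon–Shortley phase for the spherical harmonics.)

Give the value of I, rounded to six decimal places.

Checks pass: Σm=0; 10 even; l₃=4∈[2,6].
(2·4+1)(2·2+1)(2·4+1) = 405
Δ: 2! 6! 2! / 11! → 1/13860
sum: t=0:+1/192 t=1:−1/36 t=2:+1/192 = -5/288
3j²(4 2 4; 0 0 0) = Δ·Π!·Σ² = 20/693  (sign -1)
(m-triple is (0,0,0) — same symbol as above.)
combine: 4πI² = 405·20/693·20/693 = 2000/5929
take √, sign +1: I = 0.16383977

0.163840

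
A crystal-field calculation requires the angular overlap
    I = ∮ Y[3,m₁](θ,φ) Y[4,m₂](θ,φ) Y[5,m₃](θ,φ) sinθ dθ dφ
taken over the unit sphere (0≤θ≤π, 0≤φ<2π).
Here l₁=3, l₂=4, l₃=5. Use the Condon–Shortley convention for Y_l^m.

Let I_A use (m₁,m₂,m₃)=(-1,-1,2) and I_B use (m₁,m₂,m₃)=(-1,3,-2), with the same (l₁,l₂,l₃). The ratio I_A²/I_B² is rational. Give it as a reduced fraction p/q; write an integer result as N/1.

l's match ⇒ only the (l;m) 3-j factors differ between A and B.
A: triangle coeff Δ(3,4,5) = 1/180180; Σ_t [0,2]: t=0:+1/1728 t=1:−1/288 t=2:+1/960 = -1/540; (3j)²=128/6435 [(3 4 5; -1 -1 2)], sign=+1
B: triangle coeff Δ(3,4,5) = 1/180180; Σ_t [1,2]: t=1:−1/4320 t=2:+1/960 = 7/8640; (3j)²=343/12870 [(3 4 5; -1 3 -2)], sign=-1
I_A²/I_B² = (128/6435)/(343/12870) = 256/343

256/343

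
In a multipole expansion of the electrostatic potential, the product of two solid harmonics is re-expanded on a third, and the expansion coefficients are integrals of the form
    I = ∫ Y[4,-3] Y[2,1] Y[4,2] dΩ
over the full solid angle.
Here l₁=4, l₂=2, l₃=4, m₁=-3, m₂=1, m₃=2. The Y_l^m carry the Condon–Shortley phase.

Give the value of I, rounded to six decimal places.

-0.187702

Rules hold: Σm=0, L=10 even, 2≤4≤6.
N = 9·5·9 = 405
Δ = 2!·6!·2!/11! = 1/13860
Racah Σ t=0..2: t=0:+1/192 t=1:−1/36 t=2:+1/192 = -5/288
⇒ 3j(4 2 4; 0 0 0)² = 20/693, sgn -1
Racah Σ t=1..2: t=1:−1/1440 t=2:+1/240 = 1/288
⇒ 3j(4 2 4; -3 1 2)² = 5/132, sgn +1
4πI² = N·(3j₀)²·(3jₘ)² = 375/847
I = -1·√(0.442739/4π) = -0.18770204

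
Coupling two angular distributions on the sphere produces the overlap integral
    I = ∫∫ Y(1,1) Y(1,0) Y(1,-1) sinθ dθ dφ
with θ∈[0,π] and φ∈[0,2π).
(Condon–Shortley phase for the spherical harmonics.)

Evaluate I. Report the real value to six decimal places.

Σlᵢ=3 odd — θ-integrand is odd under cosθ→−cosθ; I=0

0.000000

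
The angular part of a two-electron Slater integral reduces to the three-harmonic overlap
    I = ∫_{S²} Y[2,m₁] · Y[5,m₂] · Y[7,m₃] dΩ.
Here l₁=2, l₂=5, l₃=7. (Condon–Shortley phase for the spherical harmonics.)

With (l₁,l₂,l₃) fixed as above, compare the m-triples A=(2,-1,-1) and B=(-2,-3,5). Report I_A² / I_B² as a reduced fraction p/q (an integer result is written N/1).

14/99

Shared (l₁,l₂,l₃)=(2,5,7): N and (l;000)² cancel in I_A²/I_B².
A: Δ = 0!·4!·10!/15! = 1/15015; Racah Σ t=0..0: t=0:+1/414720 = 1/414720; ⇒ 3j(2 5 7; 2 -1 -1)² = 2/429, sgn +1
B: Δ = 0!·4!·10!/15! = 1/15015; Racah Σ t=0..0: t=0:+1/1935360 = 1/1935360; ⇒ 3j(2 5 7; -2 -3 5)² = 3/91, sgn +1
I_A²/I_B² = (2/429)/(3/91) = 14/99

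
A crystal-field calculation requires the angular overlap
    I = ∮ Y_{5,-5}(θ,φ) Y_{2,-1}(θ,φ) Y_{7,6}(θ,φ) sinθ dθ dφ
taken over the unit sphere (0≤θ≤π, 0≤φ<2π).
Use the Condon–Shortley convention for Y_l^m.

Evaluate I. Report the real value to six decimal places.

Rules hold: Σm=0, L=14 even, 3≤7≤7.
N = 11·5·15 = 825
Δ = 0!·10!·4!/15! = 1/15015
Racah Σ t=0..0: t=0:+1/57600 = 1/57600
⇒ 3j(5 2 7; 0 0 0)² = 21/715, sgn -1
Racah Σ t=0..0: t=0:+1/21772800 = 1/21772800
⇒ 3j(5 2 7; -5 -1 6)² = 2/105, sgn -1
4πI² = N·(3j₀)²·(3jₘ)² = 6/13
I = +1·√(0.461538/4π) = 0.19164567

0.191646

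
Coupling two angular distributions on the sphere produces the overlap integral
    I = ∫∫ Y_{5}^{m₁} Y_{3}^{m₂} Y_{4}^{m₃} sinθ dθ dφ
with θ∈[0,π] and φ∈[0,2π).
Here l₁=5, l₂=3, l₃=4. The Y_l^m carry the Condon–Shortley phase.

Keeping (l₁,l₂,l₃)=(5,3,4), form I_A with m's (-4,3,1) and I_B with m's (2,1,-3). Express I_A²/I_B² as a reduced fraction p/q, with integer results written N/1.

405/343

Shared (l₁,l₂,l₃)=(5,3,4): N and (l;000)² cancel in I_A²/I_B².
A: Δ = 4!·6!·2!/13! = 1/180180; Racah Σ t=4..4: t=4:+1/5760 = 1/5760; ⇒ 3j(5 3 4; -4 3 1)² = 9/286, sgn -1
B: Δ = 4!·6!·2!/13! = 1/180180; Racah Σ t=2..3: t=2:+1/960 t=3:−1/4320 = 7/8640; ⇒ 3j(5 3 4; 2 1 -3)² = 343/12870, sgn -1
I_A²/I_B² = (9/286)/(343/12870) = 405/343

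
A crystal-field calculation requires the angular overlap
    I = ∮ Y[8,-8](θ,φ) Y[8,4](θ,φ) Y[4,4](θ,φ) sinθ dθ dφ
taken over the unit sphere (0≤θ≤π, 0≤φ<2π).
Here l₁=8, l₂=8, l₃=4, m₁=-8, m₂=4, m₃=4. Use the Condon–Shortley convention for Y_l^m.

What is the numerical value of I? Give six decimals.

Checks pass: Σm=0; 20 even; l₃=4∈[0,16].
(2·8+1)(2·8+1)(2·4+1) = 2601
Δ: 12! 4! 4! / 21! → 1/185175900
sum: t=4:+1/557383680 t=5:−1/21772800 t=6:+1/8294400 t=7:−1/21772800 t=8:+1/557383680 = 1/30965760
3j²(8 8 4; 0 0 0) = Δ·Π!·Σ² = 36/4199  (sign +1)
sum: t=12:+1/275904921600 = 1/275904921600
3j²(8 8 4; -8 4 4) = Δ·Π!·Σ² = 2/2907  (sign +1)
combine: 4πI² = 2601·36/4199·2/2907 = 72/4693
take √, sign +1: I = 0.03494106

0.034941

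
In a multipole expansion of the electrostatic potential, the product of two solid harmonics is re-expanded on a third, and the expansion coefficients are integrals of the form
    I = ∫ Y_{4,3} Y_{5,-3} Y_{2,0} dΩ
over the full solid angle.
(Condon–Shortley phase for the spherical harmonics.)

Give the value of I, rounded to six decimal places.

Σlᵢ=11 odd — θ-integrand is odd under cosθ→−cosθ; I=0

0.000000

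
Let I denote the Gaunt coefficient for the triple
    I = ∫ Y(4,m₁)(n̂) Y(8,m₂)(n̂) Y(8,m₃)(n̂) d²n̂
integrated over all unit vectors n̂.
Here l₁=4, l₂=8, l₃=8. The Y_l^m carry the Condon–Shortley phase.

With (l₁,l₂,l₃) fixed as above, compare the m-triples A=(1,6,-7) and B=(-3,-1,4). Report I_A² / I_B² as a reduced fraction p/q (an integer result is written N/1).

l's match ⇒ only the (l;m) 3-j factors differ between A and B.
A: triangle coeff Δ(4,8,8) = 1/185175900; Σ_t [2,3]: t=2:+1/11496038400 t=3:−1/5748019200 = -1/11496038400; (3j)²=13/1938 [(4 8 8; 1 6 -7)], sign=+1
B: triangle coeff Δ(4,8,8) = 1/185175900; Σ_t [3,4]: t=3:−1/139345920 t=4:+1/313528320 = -1/250822656; (3j)²=1375/151164 [(4 8 8; -3 -1 4)], sign=-1
I_A²/I_B² = (13/1938)/(1375/151164) = 1014/1375

1014/1375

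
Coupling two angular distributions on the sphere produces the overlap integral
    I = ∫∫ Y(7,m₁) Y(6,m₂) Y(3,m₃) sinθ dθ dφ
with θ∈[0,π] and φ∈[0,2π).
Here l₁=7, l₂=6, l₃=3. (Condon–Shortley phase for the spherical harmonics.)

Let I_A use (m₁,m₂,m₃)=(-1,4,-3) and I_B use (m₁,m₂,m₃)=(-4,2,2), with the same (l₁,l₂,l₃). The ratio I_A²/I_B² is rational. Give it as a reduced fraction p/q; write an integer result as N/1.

Same 7,6,3: normalisation and zero-m 3j drop out of the ratio.
A: Δ: 10! 4! 2! / 17! → 1/2042040; sum: t=8:+1/3870720 = 1/3870720; 3j²(7 6 3; -1 4 -3) = Δ·Π!·Σ² = 675/136136  (sign +1)
B: Δ: 10! 4! 2! / 17! → 1/2042040; sum: t=7:−1/725760 t=8:+1/967680 = -1/2903040; 3j²(7 6 3; -4 2 2) = Δ·Π!·Σ² = 5/3094  (sign +1)
I_A²/I_B² = (675/136136)/(5/3094) = 135/44

135/44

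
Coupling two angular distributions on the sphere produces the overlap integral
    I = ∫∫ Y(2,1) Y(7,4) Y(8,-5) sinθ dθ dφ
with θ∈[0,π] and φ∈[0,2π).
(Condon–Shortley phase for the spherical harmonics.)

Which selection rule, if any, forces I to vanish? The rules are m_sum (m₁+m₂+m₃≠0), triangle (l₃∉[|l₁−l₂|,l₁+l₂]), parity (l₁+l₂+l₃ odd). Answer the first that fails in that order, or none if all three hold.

m₁+m₂+m₃ = 1 + 4 − 5 = 0  ✓
triangle: |2−7|=5 ≤ l₃=8 ≤ 2+7=9  ✓
parity: l₁+l₂+l₃ = 17 is odd  ✗

parity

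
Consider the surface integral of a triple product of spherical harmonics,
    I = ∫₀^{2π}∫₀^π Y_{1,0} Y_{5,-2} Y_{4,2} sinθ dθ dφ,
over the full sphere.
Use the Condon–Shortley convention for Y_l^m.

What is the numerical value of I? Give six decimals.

m-sum 0 ✓  L=10 even ✓  4≤4≤6 ✓
Π(2lᵢ+1) = 3×11×9 = 297
triangle coeff Δ(1,5,4) = 1/495
Σ_t [1,1]: t=1:−1/576 = -1/576
(3j)²=5/99 [(1 5 4; 0 0 0)], sign=-1
Σ_t [1,1]: t=1:−1/1440 = -1/1440
(3j)²=7/165 [(1 5 4; 0 -2 2)], sign=-1
⇒ 4πI² = 7/11
I = (+1)√(7/11/(4π)) = 0.22503380

0.225034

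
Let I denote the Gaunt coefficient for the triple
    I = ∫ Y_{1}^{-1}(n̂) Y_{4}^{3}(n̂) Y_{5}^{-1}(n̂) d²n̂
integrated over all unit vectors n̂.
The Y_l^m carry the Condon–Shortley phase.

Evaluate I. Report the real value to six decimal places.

0.000000

m-sum = -1 + 3 − 1 = 1 ≠ 0 ⇒ I = 0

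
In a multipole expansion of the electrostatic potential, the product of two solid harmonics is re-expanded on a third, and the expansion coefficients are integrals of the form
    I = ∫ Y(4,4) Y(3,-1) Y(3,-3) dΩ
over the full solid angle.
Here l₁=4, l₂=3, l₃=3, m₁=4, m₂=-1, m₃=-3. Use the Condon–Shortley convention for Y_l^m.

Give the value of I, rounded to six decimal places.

-0.166198

Rules hold: Σm=0, L=10 even, 1≤3≤7.
N = 9·7·7 = 441
Δ = 4!·4!·2!/11! = 1/34650
Racah Σ t=1..3: t=1:−1/72 t=2:+1/16 t=3:−1/72 = 5/144
⇒ 3j(4 3 3; 0 0 0)² = 2/77, sgn -1
Racah Σ t=0..0: t=0:+1/1152 = 1/1152
⇒ 3j(4 3 3; 4 -1 -3)² = 1/33, sgn +1
4πI² = N·(3j₀)²·(3jₘ)² = 42/121
I = -1·√(0.347107/4π) = -0.16619847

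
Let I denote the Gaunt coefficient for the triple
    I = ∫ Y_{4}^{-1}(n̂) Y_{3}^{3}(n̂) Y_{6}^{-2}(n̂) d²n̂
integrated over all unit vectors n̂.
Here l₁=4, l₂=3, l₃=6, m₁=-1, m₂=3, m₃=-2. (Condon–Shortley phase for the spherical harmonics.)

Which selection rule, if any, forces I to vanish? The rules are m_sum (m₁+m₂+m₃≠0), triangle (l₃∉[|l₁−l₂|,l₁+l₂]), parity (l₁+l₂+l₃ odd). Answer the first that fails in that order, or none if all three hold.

parity

Σmᵢ = 0  ✓
l₃∈[|l₁−l₂|,l₁+l₂]=[1,7], have l₃=6  ✓
Σlᵢ = 13 ⇒ odd  ✗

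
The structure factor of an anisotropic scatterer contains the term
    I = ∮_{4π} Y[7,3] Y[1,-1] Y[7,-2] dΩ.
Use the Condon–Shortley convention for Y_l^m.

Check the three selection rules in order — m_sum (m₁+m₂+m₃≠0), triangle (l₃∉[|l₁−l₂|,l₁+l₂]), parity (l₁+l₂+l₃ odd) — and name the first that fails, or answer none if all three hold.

Σmᵢ = 0  ✓
l₃∈[|l₁−l₂|,l₁+l₂]=[6,8], have l₃=7  ✓
Σlᵢ = 15 ⇒ odd  ✗

parity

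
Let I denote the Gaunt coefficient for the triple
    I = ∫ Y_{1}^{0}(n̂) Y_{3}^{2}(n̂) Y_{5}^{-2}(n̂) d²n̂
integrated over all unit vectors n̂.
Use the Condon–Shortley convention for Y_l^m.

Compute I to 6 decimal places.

0.000000

triangle: need 2≤l₃≤4, have 5; I=0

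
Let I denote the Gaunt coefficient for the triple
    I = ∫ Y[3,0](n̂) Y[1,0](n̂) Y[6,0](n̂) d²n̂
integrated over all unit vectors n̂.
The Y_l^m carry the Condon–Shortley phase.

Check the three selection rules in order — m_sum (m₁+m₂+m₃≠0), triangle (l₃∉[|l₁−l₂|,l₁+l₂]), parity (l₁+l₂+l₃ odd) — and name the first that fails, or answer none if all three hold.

azimuthal sum: 0 + 0 + 0 = 0  ✓
2 ≤ 6 ≤ 4 (triangle on l)  ✗
L = 3 + 1 + 6 = 10 (even)

triangle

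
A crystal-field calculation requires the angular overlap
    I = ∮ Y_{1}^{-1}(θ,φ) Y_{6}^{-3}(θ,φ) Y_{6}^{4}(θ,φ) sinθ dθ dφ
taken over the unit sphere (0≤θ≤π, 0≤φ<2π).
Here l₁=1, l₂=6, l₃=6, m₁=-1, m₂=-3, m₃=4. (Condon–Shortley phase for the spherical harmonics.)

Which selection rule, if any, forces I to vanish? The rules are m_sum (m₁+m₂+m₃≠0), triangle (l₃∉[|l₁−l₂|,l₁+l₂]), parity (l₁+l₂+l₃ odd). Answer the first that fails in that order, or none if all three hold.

azimuthal sum: -1 − 3 + 4 = 0  ✓
5 ≤ 6 ≤ 7 (triangle on l)  ✓
L = 1 + 6 + 6 = 13 (odd)  ✗

parity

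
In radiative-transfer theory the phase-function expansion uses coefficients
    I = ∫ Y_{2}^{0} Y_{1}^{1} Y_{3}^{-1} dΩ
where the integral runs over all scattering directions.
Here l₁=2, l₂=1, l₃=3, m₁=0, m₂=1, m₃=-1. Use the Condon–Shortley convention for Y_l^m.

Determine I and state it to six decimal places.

-0.202301

m-sum 0 ✓  L=6 even ✓  1≤3≤3 ✓
Π(2lᵢ+1) = 5×3×7 = 105
triangle coeff Δ(2,1,3) = 1/105
Σ_t [0,0]: t=0:+1/4 = 1/4
(3j)²=3/35 [(2 1 3; 0 0 0)], sign=-1
Σ_t [0,0]: t=0:+1/8 = 1/8
(3j)²=2/35 [(2 1 3; 0 1 -1)], sign=+1
⇒ 4πI² = 18/35
I = (-1)√(18/35/(4π)) = -0.20230066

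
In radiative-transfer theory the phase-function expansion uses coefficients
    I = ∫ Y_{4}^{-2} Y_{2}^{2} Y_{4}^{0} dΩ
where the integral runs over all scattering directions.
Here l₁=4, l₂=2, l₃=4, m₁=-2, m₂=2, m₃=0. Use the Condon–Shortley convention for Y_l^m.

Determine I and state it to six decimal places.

-0.190365

Rules hold: Σm=0, L=10 even, 2≤4≤6.
N = 9·5·9 = 405
Δ = 2!·6!·2!/11! = 1/13860
Racah Σ t=0..2: t=0:+1/192 t=1:−1/36 t=2:+1/192 = -5/288
⇒ 3j(4 2 4; 0 0 0)² = 20/693, sgn -1
Racah Σ t=2..2: t=2:+1/192 = 1/192
⇒ 3j(4 2 4; -2 2 0)² = 3/77, sgn +1
4πI² = N·(3j₀)²·(3jₘ)² = 2700/5929
I = -1·√(0.455389/4π) = -0.19036462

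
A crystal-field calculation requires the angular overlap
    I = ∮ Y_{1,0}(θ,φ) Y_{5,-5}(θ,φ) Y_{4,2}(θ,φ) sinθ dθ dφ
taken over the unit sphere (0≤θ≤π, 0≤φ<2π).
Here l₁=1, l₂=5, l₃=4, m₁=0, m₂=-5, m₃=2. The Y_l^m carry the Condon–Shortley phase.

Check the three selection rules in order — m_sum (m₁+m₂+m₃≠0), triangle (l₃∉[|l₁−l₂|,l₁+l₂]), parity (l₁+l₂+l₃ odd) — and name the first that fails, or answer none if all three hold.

m_sum

azimuthal sum: 0 − 5 + 2 = -3  ✗
4 ≤ 4 ≤ 6 (triangle on l)
L = 1 + 5 + 4 = 10 (even)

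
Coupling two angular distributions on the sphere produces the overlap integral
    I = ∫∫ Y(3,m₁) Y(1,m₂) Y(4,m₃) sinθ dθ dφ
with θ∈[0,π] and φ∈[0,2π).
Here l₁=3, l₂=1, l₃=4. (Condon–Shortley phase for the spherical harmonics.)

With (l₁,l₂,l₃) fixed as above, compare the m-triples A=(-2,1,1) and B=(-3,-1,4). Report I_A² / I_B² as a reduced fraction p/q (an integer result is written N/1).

l's match ⇒ only the (l;m) 3-j factors differ between A and B.
A: triangle coeff Δ(3,1,4) = 1/252; Σ_t [0,0]: t=0:+1/240 = 1/240; (3j)²=1/84 [(3 1 4; -2 1 1)], sign=-1
B: triangle coeff Δ(3,1,4) = 1/252; Σ_t [0,0]: t=0:+1/1440 = 1/1440; (3j)²=1/9 [(3 1 4; -3 -1 4)], sign=+1
I_A²/I_B² = (1/84)/(1/9) = 3/28

3/28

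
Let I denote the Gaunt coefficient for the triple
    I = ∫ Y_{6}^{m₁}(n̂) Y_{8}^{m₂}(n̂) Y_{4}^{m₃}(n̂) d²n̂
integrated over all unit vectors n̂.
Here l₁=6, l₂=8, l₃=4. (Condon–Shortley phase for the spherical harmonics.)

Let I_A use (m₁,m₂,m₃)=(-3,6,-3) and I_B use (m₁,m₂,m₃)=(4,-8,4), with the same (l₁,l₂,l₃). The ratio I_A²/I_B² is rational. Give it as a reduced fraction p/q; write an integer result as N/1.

l's match ⇒ only the (l;m) 3-j factors differ between A and B.
A: triangle coeff Δ(6,8,4) = 1/23279256; Σ_t [8,9]: t=8:+1/58060800 t=9:−1/87091200 = 1/174182400; (3j)²=7/2584 [(6 8 4; -3 6 -3)], sign=-1
B: triangle coeff Δ(6,8,4) = 1/23279256; Σ_t [0,0]: t=0:+1/5225472000 = 1/5225472000; (3j)²=28/2907 [(6 8 4; 4 -8 4)], sign=+1
I_A²/I_B² = (7/2584)/(28/2907) = 9/32

9/32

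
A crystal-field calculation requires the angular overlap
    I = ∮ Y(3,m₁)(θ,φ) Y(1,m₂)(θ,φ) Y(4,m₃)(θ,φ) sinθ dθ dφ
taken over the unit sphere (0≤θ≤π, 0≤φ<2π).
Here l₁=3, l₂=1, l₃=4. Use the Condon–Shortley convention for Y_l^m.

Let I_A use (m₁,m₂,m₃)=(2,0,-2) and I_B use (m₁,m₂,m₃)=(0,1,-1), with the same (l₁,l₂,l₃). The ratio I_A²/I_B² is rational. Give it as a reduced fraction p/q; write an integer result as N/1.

6/5

l's match ⇒ only the (l;m) 3-j factors differ between A and B.
A: triangle coeff Δ(3,1,4) = 1/252; Σ_t [0,0]: t=0:+1/120 = 1/120; (3j)²=1/21 [(3 1 4; 2 0 -2)], sign=+1
B: triangle coeff Δ(3,1,4) = 1/252; Σ_t [0,0]: t=0:+1/72 = 1/72; (3j)²=5/126 [(3 1 4; 0 1 -1)], sign=-1
I_A²/I_B² = (1/21)/(5/126) = 6/5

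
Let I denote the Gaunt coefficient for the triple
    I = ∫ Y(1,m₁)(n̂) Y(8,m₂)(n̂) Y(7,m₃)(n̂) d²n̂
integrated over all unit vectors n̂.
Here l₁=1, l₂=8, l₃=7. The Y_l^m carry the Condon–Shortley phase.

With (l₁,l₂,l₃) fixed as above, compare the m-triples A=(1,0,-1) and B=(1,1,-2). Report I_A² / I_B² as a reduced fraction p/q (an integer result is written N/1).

4/3

Same 1,8,7: normalisation and zero-m 3j drop out of the ratio.
A: Δ: 2! 0! 14! / 17! → 1/2040; sum: t=0:+1/58060800 = 1/58060800; 3j²(1 8 7; 1 0 -1) = Δ·Π!·Σ² = 7/510  (sign +1)
B: Δ: 2! 0! 14! / 17! → 1/2040; sum: t=0:+1/87091200 = 1/87091200; 3j²(1 8 7; 1 1 -2) = Δ·Π!·Σ² = 7/680  (sign -1)
I_A²/I_B² = (7/510)/(7/680) = 4/3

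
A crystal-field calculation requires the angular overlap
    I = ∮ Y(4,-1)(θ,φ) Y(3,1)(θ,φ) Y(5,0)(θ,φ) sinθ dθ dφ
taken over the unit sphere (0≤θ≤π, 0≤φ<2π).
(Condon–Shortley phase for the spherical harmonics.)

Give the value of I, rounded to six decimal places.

Rules hold: Σm=0, L=12 even, 1≤5≤7.
N = 9·7·11 = 693
Δ = 2!·6!·4!/13! = 1/180180
Racah Σ t=0..2: t=0:+1/576 t=1:−1/144 t=2:+1/576 = -1/288
⇒ 3j(4 3 5; 0 0 0)² = 20/1001, sgn +1
Racah Σ t=0..2: t=0:+1/5760 t=1:−1/288 t=2:+1/288 = 1/5760
⇒ 3j(4 3 5; -1 1 0)² = 1/12012, sgn -1
4πI² = N·(3j₀)²·(3jₘ)² = 15/13013
I = -1·√(0.00115269/4π) = -0.00957750

-0.009577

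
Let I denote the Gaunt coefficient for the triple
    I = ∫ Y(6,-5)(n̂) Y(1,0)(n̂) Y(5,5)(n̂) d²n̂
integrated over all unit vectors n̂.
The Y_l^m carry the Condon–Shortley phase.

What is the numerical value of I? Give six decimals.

-0.135514

Checks pass: Σm=0; 12 even; l₃=5∈[5,7].
(2·6+1)(2·1+1)(2·5+1) = 429
Δ: 2! 10! 0! / 13! → 1/858
sum: t=1:−1/14400 = -1/14400
3j²(6 1 5; 0 0 0) = Δ·Π!·Σ² = 6/143  (sign +1)
sum: t=1:−1/3628800 = -1/3628800
3j²(6 1 5; -5 0 5) = Δ·Π!·Σ² = 1/78  (sign -1)
combine: 4πI² = 429·6/143·1/78 = 3/13
take √, sign -1: I = -0.13551395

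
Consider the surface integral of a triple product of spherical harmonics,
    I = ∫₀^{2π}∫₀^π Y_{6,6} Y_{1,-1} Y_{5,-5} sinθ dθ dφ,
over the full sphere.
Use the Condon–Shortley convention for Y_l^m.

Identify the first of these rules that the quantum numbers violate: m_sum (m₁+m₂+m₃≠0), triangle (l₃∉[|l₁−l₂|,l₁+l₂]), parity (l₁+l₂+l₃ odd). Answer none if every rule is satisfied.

none

Σmᵢ = 0  ✓
l₃∈[|l₁−l₂|,l₁+l₂]=[5,7], have l₃=5  ✓
Σlᵢ = 12 ⇒ even  ✓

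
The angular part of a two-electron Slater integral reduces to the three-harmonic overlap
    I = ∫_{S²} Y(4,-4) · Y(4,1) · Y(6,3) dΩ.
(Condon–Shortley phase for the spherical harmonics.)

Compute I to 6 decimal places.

Rules hold: Σm=0, L=14 even, 0≤6≤8.
N = 9·9·13 = 1053
Δ = 2!·6!·6!/15! = 1/1261260
Racah Σ t=0..2: t=0:+1/4608 t=1:−1/1296 t=2:+1/4608 = -7/20736
⇒ 3j(4 4 6; 0 0 0)² = 20/1287, sgn -1
Racah Σ t=2..2: t=2:+1/51840 = 1/51840
⇒ 3j(4 4 6; -4 1 3)² = 8/429, sgn -1
4πI² = N·(3j₀)²·(3jₘ)² = 480/1573
I = +1·√(0.305149/4π) = 0.15583009

0.155830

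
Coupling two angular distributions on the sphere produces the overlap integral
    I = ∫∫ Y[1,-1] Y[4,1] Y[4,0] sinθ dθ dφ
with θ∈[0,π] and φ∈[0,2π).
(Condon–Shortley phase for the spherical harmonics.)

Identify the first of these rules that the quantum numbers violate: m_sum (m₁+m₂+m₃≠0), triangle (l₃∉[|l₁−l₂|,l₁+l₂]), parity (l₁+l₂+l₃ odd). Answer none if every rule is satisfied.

Σmᵢ = 0  ✓
l₃∈[|l₁−l₂|,l₁+l₂]=[3,5], have l₃=4  ✓
Σlᵢ = 9 ⇒ odd  ✗

parity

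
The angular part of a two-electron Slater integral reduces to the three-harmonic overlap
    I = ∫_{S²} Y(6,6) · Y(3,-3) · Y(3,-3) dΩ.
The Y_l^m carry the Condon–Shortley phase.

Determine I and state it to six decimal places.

0.360342

m-sum 0 ✓  L=12 even ✓  3≤3≤9 ✓
Π(2lᵢ+1) = 13×7×7 = 637
triangle coeff Δ(6,3,3) = 1/12012
Σ_t [3,3]: t=3:−1/1296 = -1/1296
(3j)²=100/3003 [(6 3 3; 0 0 0)], sign=+1
Σ_t [0,0]: t=0:+1/518400 = 1/518400
(3j)²=1/13 [(6 3 3; 6 -3 -3)], sign=+1
⇒ 4πI² = 700/429
I = (+1)√(700/429/(4π)) = 0.36034246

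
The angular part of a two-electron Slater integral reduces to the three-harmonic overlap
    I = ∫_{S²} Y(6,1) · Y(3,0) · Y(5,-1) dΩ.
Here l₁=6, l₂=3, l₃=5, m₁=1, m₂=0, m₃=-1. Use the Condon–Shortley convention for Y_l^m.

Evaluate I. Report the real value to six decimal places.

-0.123080

Rules hold: Σm=0, L=14 even, 3≤5≤9.
N = 13·7·11 = 1001
Δ = 4!·8!·2!/15! = 1/675675
Racah Σ t=1..3: t=1:−1/8640 t=2:+1/2304 t=3:−1/8640 = 7/34560
⇒ 3j(6 3 5; 0 0 0)² = 7/429, sgn -1
Racah Σ t=1..3: t=1:−1/6912 t=2:+1/2880 t=3:−1/17280 = 1/6912
⇒ 3j(6 3 5; 1 0 -1)² = 5/429, sgn +1
4πI² = N·(3j₀)²·(3jₘ)² = 245/1287
I = -1·√(0.190365/4π) = -0.12308038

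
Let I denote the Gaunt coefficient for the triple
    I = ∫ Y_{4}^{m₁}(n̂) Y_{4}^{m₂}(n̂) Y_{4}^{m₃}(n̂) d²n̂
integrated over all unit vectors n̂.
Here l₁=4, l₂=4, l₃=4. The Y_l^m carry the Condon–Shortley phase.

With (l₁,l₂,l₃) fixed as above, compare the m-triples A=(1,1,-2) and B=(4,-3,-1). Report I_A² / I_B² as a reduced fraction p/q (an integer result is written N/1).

l's match ⇒ only the (l;m) 3-j factors differ between A and B.
A: triangle coeff Δ(4,4,4) = 1/450450; Σ_t [1,3]: t=1:−1/576 t=2:+1/144 t=3:−1/576 = 1/288; (3j)²=20/1001 [(4 4 4; 1 1 -2)], sign=+1
B: triangle coeff Δ(4,4,4) = 1/450450; Σ_t [0,0]: t=0:+1/3456 = 1/3456; (3j)²=35/1287 [(4 4 4; 4 -3 -1)], sign=-1
I_A²/I_B² = (20/1001)/(35/1287) = 36/49

36/49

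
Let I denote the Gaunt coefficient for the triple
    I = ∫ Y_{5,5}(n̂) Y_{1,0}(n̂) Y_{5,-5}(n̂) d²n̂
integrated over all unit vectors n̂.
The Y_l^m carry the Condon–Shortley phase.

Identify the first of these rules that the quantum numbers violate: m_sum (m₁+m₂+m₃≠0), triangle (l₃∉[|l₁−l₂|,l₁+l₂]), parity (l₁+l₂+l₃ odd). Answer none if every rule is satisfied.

m₁+m₂+m₃ = 5 + 0 − 5 = 0  ✓
triangle: |5−1|=4 ≤ l₃=5 ≤ 5+1=6  ✓
parity: l₁+l₂+l₃ = 11 is odd  ✗

parity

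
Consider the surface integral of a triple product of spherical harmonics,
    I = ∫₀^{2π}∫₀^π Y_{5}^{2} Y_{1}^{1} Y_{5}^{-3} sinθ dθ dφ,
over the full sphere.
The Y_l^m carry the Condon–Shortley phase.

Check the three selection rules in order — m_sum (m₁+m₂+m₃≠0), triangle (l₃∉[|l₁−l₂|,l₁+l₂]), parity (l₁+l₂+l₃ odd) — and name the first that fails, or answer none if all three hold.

parity

Σmᵢ = 0  ✓
l₃∈[|l₁−l₂|,l₁+l₂]=[4,6], have l₃=5  ✓
Σlᵢ = 11 ⇒ odd  ✗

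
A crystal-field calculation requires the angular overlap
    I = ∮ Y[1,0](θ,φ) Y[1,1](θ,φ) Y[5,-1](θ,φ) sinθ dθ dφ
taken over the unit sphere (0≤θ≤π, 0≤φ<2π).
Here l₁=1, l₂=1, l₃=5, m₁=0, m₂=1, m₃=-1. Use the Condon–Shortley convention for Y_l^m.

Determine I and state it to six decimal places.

l₃=5 ∉ [0,2] — triangle fails ⇒ I = 0

0.000000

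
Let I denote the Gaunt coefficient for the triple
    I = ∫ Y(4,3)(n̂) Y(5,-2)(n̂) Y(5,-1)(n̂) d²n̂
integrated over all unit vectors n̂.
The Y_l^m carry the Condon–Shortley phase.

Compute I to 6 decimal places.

-0.048522

m-sum 0 ✓  L=14 even ✓  1≤5≤9 ✓
Π(2lᵢ+1) = 9×11×11 = 1089
triangle coeff Δ(4,5,5) = 1/3153150
Σ_t [0,4]: t=0:+1/69120 t=1:−1/1728 t=2:+1/576 t=3:−1/1728 t=4:+1/69120 = 7/11520
(3j)²=2/143 [(4 5 5; 0 0 0)], sign=-1
Σ_t [0,1]: t=0:+1/5184 t=1:−1/6912 = 1/20736
(3j)²=5/2574 [(4 5 5; 3 -2 -1)], sign=+1
⇒ 4πI² = 5/169
I = (-1)√(5/169/(4π)) = -0.04852178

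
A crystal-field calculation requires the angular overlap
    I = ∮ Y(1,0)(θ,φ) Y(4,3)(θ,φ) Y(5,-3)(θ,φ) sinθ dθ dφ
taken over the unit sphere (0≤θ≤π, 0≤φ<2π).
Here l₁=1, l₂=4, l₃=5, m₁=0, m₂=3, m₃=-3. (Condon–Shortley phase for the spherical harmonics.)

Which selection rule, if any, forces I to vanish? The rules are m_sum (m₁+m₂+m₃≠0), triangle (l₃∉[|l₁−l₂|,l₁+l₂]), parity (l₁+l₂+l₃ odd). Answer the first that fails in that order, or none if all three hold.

m₁+m₂+m₃ = 0 + 3 − 3 = 0  ✓
triangle: |1−4|=3 ≤ l₃=5 ≤ 1+4=5  ✓
parity: l₁+l₂+l₃ = 10 is even  ✓

none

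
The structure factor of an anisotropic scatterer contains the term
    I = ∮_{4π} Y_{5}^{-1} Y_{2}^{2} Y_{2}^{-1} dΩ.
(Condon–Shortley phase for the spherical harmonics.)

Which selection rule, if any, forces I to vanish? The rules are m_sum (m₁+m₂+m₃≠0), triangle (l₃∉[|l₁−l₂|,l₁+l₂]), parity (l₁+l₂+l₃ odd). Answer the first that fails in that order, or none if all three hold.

triangle

azimuthal sum: -1 + 2 − 1 = 0  ✓
3 ≤ 2 ≤ 7 (triangle on l)  ✗
L = 5 + 2 + 2 = 9 (odd)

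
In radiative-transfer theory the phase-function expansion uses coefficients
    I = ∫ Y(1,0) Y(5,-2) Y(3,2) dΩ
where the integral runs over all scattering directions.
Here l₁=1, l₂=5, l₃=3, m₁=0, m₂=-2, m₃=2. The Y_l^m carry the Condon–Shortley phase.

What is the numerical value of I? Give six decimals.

l₃=3 ∉ [4,6] — triangle fails ⇒ I = 0

0.000000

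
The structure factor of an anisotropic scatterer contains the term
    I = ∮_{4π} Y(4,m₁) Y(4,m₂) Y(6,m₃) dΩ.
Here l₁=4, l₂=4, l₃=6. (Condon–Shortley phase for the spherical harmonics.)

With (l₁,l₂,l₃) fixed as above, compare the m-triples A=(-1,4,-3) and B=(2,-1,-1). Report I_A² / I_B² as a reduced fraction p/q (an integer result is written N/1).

160/63

Same 4,4,6: normalisation and zero-m 3j drop out of the ratio.
A: Δ: 2! 6! 6! / 15! → 1/1261260; sum: t=2:+1/51840 = 1/51840; 3j²(4 4 6; -1 4 -3) = Δ·Π!·Σ² = 8/429  (sign -1)
B: Δ: 2! 6! 6! / 15! → 1/1261260; sum: t=0:+1/3456 t=1:−1/5760 t=2:+1/172800 = 7/57600; 3j²(4 4 6; 2 -1 -1) = Δ·Π!·Σ² = 21/2860  (sign -1)
I_A²/I_B² = (8/429)/(21/2860) = 160/63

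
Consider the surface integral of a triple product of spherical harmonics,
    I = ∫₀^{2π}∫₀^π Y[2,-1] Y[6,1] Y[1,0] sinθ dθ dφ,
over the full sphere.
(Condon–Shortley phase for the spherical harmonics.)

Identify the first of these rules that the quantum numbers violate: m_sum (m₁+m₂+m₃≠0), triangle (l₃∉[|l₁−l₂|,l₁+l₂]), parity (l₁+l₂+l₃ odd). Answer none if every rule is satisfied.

m₁+m₂+m₃ = -1 + 1 + 0 = 0  ✓
triangle: |2−6|=4 ≤ l₃=1 ≤ 2+6=8  ✗
parity: l₁+l₂+l₃ = 9 is odd

triangle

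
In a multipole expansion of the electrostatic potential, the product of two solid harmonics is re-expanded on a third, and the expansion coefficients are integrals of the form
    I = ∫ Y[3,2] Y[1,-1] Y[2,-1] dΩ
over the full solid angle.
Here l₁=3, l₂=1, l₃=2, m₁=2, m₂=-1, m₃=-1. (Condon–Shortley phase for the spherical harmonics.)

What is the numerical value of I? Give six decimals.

m-sum 0 ✓  L=6 even ✓  2≤2≤4 ✓
Π(2lᵢ+1) = 7×3×5 = 105
triangle coeff Δ(3,1,2) = 1/105
Σ_t [1,1]: t=1:−1/4 = -1/4
(3j)²=3/35 [(3 1 2; 0 0 0)], sign=-1
Σ_t [0,0]: t=0:+1/12 = 1/12
(3j)²=2/21 [(3 1 2; 2 -1 -1)], sign=-1
⇒ 4πI² = 6/7
I = (+1)√(6/7/(4π)) = 0.26116903

0.261169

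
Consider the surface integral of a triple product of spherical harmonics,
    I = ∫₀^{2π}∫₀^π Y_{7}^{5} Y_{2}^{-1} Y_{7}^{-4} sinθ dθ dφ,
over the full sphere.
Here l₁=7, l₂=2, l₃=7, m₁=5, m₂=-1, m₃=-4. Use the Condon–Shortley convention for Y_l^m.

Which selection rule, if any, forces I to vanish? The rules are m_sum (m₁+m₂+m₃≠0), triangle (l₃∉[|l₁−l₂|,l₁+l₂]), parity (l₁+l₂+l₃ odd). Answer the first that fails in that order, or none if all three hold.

none

azimuthal sum: 5 − 1 − 4 = 0  ✓
5 ≤ 7 ≤ 9 (triangle on l)  ✓
L = 7 + 2 + 7 = 16 (even)  ✓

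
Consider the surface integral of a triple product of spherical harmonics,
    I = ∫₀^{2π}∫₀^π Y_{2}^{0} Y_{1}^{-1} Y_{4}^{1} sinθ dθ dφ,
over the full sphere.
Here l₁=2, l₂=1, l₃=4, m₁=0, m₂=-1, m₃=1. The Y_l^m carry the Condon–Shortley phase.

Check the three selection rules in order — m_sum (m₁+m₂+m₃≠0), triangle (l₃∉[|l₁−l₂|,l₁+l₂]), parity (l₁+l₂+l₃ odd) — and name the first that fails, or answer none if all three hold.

azimuthal sum: 0 − 1 + 1 = 0  ✓
1 ≤ 4 ≤ 3 (triangle on l)  ✗
L = 2 + 1 + 4 = 7 (odd)

triangle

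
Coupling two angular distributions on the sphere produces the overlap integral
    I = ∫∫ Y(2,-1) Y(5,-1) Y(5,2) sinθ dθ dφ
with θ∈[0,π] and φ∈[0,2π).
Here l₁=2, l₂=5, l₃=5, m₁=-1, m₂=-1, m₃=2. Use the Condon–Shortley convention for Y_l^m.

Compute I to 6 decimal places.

Rules hold: Σm=0, L=12 even, 3≤5≤7.
N = 5·11·11 = 605
Δ = 2!·2!·8!/13! = 1/38610
Racah Σ t=0..2: t=0:+1/2880 t=1:−1/576 t=2:+1/2880 = -1/960
⇒ 3j(2 5 5; 0 0 0)² = 10/429, sgn +1
Racah Σ t=1..2: t=1:−1/1440 t=2:+1/2880 = -1/2880
⇒ 3j(2 5 5; -1 -1 2)² = 7/715, sgn +1
4πI² = N·(3j₀)²·(3jₘ)² = 70/507
I = +1·√(0.138067/4π) = 0.10481902

0.104819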